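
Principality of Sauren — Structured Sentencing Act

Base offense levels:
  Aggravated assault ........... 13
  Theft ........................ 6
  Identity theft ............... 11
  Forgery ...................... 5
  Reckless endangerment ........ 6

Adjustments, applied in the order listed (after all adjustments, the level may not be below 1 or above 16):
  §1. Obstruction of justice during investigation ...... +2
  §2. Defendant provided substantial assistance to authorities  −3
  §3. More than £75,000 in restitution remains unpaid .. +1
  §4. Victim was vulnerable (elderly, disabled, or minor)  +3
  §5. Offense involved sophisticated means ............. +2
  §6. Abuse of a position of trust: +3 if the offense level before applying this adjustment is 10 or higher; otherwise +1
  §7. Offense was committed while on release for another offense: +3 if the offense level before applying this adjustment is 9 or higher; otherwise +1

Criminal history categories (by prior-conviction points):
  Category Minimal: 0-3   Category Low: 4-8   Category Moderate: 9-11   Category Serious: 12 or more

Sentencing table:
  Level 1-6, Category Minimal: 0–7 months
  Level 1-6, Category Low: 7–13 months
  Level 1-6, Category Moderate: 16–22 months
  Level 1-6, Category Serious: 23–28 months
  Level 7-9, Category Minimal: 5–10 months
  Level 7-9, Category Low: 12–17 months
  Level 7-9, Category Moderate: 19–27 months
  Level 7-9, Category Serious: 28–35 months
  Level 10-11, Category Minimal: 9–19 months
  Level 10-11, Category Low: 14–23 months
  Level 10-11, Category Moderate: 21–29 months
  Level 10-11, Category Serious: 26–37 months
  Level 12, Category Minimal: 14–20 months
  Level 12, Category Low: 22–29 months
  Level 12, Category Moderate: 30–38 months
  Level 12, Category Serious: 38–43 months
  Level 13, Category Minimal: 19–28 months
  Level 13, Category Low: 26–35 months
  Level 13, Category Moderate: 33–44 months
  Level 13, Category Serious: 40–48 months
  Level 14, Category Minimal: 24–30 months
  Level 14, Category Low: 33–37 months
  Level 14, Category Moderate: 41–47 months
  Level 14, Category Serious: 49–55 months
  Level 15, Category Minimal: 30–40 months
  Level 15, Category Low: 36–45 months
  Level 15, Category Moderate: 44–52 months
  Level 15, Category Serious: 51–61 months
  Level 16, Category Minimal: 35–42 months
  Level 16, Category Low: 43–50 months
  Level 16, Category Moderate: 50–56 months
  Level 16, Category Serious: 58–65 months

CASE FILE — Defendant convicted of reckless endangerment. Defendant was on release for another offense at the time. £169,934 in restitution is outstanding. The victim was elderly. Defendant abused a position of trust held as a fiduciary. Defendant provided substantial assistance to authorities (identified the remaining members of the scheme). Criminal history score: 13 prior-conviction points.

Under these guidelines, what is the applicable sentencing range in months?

28-35 months

Base offense level for reckless endangerment: 6.
§1 does not apply.
§2 applies: 6 − 3 = 3.
§3 applies: 3 + 1 = 4.
§4 applies: 4 + 3 = 7.
§5 does not apply.
§6 applies (level before this adjustment is 7 < 10, so +1): 7 + 1 = 8.
§7 applies (level before this adjustment is 8 < 9, so +1): 8 + 1 = 9.
Final offense level: 9.
Criminal history: 13 prior points → Category Serious (12+).
Level 9 falls in the 7-9 band.
Grid: Level 7-9 × Category Serious = 28-35 months.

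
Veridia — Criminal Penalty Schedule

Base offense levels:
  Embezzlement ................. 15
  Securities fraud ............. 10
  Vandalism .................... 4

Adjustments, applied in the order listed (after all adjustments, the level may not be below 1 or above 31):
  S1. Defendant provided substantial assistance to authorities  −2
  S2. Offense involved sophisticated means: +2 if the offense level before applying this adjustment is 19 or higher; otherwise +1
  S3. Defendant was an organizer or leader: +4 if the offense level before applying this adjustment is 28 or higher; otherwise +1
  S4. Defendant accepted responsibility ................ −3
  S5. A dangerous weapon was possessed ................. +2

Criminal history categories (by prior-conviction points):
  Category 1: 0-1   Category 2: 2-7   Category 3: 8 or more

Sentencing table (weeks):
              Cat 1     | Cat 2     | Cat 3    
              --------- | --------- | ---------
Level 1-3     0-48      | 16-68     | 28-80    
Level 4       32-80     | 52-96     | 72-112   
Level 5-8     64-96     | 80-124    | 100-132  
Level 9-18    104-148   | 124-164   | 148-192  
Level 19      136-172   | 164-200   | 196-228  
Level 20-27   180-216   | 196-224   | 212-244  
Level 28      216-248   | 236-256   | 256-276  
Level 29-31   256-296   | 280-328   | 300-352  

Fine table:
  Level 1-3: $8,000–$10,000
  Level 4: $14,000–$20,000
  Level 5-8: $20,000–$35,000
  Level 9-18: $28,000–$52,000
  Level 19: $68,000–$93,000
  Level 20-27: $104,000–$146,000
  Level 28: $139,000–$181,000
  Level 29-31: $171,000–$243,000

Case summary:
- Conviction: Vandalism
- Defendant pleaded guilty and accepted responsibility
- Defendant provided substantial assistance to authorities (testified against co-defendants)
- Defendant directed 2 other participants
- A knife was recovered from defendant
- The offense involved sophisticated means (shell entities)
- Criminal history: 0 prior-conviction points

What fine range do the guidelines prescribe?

$8,000–$10,000

Base offense level for vandalism: 4.
S1 applies: 4 − 2 = 2.
S2 applies (level before this adjustment is 2 < 19, so +1): 2 + 1 = 3.
S3 applies (level before this adjustment is 3 < 28, so +1): 3 + 1 = 4.
S4 applies: 4 − 3 = 1.
S5 applies: 1 + 2 = 3.
Final offense level: 3.
Level 3 falls in the 1-3 band.
Fine table: Level 1-3 → $8,000–$10,000.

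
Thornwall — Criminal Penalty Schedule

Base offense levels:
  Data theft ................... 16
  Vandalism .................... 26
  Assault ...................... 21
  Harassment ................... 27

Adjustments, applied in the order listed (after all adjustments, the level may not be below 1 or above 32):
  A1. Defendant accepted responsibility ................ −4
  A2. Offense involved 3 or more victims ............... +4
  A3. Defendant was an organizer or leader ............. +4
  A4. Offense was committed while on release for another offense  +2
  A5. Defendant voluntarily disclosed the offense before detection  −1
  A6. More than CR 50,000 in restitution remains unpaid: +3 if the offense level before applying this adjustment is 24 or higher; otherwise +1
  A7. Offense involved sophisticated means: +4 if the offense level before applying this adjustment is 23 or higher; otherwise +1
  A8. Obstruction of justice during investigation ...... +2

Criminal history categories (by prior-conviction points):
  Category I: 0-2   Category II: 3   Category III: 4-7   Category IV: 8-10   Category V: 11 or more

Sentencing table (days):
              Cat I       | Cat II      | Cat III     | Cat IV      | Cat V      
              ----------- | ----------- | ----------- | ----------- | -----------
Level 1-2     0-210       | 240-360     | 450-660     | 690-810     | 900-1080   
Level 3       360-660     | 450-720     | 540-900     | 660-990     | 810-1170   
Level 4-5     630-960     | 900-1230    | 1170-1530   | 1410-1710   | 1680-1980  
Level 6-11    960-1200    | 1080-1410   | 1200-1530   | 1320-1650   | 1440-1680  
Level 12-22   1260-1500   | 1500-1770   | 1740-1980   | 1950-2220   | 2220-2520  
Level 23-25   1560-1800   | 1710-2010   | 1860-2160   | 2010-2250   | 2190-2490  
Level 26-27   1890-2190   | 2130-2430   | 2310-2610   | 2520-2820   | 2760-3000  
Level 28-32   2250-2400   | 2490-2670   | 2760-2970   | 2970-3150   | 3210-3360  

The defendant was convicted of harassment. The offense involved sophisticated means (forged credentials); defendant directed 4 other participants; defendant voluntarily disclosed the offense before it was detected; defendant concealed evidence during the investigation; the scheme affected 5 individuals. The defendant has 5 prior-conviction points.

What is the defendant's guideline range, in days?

Base offense level for harassment: 27.
A1 does not apply.
A2 applies: 27 + 4 = 31.
A3 applies: 31 + 4 = 35.
A5 applies: 35 − 1 = 34.
A7 applies (level before this adjustment is 34 ≥ 23, so +4): 34 + 4 = 38.
A8 applies: 38 + 2 = 40.
Level 40 exceeds the maximum of 32; capped at 32.
Final offense level: 32.
Criminal history: 5 prior points → Category III (4-7).
Level 32 falls in the 28-32 band.
Grid: Level 28-32 × Category III = 2760-2970 days.

2760-2970 days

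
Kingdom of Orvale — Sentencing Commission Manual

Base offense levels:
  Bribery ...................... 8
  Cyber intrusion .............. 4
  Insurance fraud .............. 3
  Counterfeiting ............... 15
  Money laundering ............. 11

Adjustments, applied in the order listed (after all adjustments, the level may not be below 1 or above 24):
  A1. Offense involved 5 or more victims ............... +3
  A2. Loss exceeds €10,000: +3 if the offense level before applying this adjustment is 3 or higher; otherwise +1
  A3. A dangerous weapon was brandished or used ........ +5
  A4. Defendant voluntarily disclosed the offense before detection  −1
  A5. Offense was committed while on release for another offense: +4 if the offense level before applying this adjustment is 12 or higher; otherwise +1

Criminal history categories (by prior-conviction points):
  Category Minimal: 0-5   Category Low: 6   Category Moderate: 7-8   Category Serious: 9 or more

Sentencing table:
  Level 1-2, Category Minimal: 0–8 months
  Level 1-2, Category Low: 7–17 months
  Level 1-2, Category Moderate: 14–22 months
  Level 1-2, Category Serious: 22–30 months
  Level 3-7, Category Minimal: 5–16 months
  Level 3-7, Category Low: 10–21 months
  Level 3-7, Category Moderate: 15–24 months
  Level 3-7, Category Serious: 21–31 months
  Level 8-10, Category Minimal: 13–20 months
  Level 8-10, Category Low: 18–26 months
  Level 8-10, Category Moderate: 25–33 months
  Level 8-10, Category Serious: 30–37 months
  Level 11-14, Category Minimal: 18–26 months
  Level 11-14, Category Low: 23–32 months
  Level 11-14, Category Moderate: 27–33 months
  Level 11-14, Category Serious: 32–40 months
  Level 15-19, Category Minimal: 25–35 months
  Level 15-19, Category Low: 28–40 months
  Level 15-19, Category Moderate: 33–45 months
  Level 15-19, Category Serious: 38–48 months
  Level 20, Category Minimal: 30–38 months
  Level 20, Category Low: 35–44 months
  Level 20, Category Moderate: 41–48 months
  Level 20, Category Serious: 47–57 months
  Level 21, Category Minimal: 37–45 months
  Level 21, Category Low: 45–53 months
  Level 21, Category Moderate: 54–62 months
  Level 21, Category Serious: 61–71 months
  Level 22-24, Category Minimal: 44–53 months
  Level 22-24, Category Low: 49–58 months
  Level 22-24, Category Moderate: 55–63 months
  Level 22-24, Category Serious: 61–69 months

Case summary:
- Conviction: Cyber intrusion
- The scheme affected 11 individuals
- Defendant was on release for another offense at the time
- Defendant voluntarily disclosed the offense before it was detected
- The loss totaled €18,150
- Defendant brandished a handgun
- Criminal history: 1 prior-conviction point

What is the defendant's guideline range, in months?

25-35 months

Base offense level for cyber intrusion: 4.
A1 applies: 4 + 3 = 7.
A2 applies (level before this adjustment is 7 ≥ 3, so +3): 7 + 3 = 10.
A3 applies: 10 + 5 = 15.
A4 applies: 15 − 1 = 14.
A5 applies (level before this adjustment is 14 ≥ 12, so +4): 14 + 4 = 18.
Final offense level: 18.
Criminal history: 1 prior point → Category Minimal (0-5).
Level 18 falls in the 15-19 band.
Grid: Level 15-19 × Category Minimal = 25-35 months.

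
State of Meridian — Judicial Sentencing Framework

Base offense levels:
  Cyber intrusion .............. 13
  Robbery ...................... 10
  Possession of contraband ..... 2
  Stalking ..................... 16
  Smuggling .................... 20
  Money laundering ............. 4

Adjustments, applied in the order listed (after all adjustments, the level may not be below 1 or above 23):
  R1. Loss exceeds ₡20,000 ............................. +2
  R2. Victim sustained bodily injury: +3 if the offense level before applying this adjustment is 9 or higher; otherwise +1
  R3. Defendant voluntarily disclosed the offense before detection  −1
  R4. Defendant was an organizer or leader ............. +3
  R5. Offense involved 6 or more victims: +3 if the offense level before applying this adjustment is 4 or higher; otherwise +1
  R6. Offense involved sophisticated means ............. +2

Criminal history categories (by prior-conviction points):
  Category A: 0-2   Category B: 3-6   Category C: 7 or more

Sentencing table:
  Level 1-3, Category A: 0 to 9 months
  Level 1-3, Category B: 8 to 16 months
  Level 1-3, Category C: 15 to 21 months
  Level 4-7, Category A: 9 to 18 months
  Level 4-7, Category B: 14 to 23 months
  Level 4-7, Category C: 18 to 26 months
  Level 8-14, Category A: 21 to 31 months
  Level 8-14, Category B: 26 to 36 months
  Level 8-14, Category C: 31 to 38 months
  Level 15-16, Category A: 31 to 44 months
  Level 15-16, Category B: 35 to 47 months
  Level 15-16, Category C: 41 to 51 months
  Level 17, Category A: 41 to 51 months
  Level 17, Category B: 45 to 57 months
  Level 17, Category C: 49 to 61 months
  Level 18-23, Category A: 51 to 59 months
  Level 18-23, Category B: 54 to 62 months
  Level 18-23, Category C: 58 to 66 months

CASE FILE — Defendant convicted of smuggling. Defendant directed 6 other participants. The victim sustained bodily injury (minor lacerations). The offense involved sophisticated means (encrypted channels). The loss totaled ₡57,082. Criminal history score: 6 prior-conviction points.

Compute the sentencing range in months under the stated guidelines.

54-62 months

Base offense level for smuggling: 20.
R1 applies: 20 + 2 = 22.
R2 applies (level before this adjustment is 22 ≥ 9, so +3): 22 + 3 = 25.
R4 applies: 25 + 3 = 28.
R5 does not apply.
R6 applies: 28 + 2 = 30.
Level 30 exceeds the maximum of 23; capped at 23.
Final offense level: 23.
Criminal history: 6 prior points → Category B (3-6).
Level 23 falls in the 18-23 band.
Grid: Level 18-23 × Category B = 54-62 months.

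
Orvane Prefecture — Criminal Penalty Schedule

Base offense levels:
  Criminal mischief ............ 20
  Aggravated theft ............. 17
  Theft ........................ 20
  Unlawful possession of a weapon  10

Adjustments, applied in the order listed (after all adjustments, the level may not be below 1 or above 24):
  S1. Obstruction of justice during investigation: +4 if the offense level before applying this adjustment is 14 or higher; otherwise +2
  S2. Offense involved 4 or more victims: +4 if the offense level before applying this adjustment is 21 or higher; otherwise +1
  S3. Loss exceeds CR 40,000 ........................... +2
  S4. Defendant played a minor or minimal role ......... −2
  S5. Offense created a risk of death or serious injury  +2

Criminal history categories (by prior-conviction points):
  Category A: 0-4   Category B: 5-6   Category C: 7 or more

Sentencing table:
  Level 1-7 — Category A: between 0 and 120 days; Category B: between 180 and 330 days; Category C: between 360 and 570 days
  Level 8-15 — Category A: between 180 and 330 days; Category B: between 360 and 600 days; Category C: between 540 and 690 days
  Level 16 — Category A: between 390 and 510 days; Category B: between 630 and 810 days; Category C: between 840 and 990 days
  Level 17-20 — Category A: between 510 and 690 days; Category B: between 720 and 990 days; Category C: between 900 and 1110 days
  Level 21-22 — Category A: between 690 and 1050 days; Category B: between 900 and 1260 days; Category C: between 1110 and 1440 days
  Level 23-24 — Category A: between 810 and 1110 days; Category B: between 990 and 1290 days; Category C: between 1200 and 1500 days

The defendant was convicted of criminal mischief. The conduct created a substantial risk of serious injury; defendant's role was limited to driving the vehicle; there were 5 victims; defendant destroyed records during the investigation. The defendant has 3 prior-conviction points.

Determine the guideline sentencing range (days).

810-1110 days

Base offense level for criminal mischief: 20.
S1 applies (level before this adjustment is 20 ≥ 14, so +4): 20 + 4 = 24.
S2 applies (level before this adjustment is 24 ≥ 21, so +4): 24 + 4 = 28.
S4 applies: 28 − 2 = 26.
S5 applies: 26 + 2 = 28.
Level 28 exceeds the maximum of 24; capped at 24.
Final offense level: 24.
Criminal history: 3 prior points → Category A (0-4).
Level 24 falls in the 23-24 band.
Grid: Level 23-24 × Category A = 810-1110 days.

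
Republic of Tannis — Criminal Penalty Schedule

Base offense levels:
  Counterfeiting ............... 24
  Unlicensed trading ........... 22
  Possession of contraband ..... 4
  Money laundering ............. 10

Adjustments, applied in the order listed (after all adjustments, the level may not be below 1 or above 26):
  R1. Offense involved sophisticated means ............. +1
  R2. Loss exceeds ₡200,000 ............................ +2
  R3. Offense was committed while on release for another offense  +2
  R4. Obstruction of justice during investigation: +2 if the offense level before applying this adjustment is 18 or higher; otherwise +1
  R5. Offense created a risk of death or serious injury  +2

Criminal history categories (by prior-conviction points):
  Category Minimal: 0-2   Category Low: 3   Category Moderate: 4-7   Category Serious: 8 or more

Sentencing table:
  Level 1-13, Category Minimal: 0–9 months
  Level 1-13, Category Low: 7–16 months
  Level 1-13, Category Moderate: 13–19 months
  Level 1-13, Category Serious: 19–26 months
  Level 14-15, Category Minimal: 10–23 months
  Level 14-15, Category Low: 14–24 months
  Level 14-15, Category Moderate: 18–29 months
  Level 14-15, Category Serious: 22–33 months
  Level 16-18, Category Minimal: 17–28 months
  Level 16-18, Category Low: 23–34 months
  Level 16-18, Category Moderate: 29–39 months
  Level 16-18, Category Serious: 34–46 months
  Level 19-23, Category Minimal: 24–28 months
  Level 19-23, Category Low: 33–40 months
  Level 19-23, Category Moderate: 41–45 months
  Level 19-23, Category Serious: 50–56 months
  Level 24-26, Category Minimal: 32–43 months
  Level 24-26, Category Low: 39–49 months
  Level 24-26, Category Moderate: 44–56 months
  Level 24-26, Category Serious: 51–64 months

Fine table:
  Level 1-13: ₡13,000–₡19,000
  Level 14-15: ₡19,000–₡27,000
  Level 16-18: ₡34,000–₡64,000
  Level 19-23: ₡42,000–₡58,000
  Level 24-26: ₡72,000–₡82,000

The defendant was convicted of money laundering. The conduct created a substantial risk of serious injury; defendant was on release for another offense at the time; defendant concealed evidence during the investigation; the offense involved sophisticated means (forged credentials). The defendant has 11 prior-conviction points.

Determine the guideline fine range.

₡34,000–₡64,000

Base offense level for money laundering: 10.
R1 applies: 10 + 1 = 11.
R2 does not apply.
R3 applies: 11 + 2 = 13.
R4 applies (level before this adjustment is 13 < 18, so +1): 13 + 1 = 14.
R5 applies: 14 + 2 = 16.
Final offense level: 16.
Level 16 falls in the 16-18 band.
Fine table: Level 16-18 → ₡34,000–₡64,000.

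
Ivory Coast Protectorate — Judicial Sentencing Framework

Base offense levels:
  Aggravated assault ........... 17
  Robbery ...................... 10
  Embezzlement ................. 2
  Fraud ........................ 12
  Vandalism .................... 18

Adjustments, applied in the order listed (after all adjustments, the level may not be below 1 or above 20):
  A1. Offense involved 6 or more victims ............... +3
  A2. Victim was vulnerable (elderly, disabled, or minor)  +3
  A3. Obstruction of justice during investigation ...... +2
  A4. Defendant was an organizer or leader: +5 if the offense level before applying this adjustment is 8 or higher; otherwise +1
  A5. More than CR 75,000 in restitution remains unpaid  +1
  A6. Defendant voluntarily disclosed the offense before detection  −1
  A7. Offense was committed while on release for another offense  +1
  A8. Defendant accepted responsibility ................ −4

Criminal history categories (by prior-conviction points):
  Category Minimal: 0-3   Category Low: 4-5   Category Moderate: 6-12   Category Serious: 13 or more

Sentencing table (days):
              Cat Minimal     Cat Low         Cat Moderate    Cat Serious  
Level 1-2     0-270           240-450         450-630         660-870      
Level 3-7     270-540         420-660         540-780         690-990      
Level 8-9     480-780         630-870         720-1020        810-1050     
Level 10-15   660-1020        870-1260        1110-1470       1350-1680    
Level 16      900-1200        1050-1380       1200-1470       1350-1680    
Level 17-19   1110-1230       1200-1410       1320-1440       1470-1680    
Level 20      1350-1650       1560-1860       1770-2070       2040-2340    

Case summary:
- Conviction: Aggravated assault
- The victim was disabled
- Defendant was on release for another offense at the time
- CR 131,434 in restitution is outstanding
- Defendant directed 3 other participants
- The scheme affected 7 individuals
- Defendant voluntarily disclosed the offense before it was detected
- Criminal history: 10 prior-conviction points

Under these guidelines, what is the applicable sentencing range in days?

Base offense level for aggravated assault: 17.
A1 applies: 17 + 3 = 20.
A2 applies: 20 + 3 = 23.
A3 does not apply.
A4 applies (level before this adjustment is 23 ≥ 8, so +5): 23 + 5 = 28.
A5 applies: 28 + 1 = 29.
A6 applies: 29 − 1 = 28.
A7 applies: 28 + 1 = 29.
A8 does not apply.
Level 29 exceeds the maximum of 20; capped at 20.
Final offense level: 20.
Criminal history: 10 prior points → Category Moderate (6-12).
Level 20 falls in the 20 band.
Grid: Level 20 × Category Moderate = 1770-2070 days.

1770-2070 days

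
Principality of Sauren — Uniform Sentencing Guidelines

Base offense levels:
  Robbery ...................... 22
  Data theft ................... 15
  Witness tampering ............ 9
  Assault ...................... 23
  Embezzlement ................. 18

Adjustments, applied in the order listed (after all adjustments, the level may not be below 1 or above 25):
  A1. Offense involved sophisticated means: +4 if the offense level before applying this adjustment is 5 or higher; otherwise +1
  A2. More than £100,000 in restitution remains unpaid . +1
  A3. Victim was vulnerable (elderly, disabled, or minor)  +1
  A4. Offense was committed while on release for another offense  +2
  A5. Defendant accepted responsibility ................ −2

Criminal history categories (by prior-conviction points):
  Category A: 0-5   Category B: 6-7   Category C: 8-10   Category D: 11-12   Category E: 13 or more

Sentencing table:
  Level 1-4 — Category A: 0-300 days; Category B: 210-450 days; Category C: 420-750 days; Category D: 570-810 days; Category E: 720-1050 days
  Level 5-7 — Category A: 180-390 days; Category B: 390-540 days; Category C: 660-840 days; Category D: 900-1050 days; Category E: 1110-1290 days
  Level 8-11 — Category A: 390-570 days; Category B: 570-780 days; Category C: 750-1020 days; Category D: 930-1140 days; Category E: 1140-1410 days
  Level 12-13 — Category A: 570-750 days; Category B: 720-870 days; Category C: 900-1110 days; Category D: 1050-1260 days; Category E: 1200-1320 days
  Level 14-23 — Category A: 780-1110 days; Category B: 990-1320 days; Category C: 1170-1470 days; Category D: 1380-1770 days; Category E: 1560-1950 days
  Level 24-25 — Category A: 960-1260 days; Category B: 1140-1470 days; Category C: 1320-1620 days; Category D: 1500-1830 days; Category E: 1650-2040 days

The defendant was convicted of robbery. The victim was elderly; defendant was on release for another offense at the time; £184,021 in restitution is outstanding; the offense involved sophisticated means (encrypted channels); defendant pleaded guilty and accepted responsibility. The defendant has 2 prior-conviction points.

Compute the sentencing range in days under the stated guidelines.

Base offense level for robbery: 22.
A1 applies (level before this adjustment is 22 ≥ 5, so +4): 22 + 4 = 26.
A2 applies: 26 + 1 = 27.
A3 applies: 27 + 1 = 28.
A4 applies: 28 + 2 = 30.
A5 applies: 30 − 2 = 28.
Level 28 exceeds the maximum of 25; capped at 25.
Final offense level: 25.
Criminal history: 2 prior points → Category A (0-5).
Level 25 falls in the 24-25 band.
Grid: Level 24-25 × Category A = 960-1260 days.

960-1260 days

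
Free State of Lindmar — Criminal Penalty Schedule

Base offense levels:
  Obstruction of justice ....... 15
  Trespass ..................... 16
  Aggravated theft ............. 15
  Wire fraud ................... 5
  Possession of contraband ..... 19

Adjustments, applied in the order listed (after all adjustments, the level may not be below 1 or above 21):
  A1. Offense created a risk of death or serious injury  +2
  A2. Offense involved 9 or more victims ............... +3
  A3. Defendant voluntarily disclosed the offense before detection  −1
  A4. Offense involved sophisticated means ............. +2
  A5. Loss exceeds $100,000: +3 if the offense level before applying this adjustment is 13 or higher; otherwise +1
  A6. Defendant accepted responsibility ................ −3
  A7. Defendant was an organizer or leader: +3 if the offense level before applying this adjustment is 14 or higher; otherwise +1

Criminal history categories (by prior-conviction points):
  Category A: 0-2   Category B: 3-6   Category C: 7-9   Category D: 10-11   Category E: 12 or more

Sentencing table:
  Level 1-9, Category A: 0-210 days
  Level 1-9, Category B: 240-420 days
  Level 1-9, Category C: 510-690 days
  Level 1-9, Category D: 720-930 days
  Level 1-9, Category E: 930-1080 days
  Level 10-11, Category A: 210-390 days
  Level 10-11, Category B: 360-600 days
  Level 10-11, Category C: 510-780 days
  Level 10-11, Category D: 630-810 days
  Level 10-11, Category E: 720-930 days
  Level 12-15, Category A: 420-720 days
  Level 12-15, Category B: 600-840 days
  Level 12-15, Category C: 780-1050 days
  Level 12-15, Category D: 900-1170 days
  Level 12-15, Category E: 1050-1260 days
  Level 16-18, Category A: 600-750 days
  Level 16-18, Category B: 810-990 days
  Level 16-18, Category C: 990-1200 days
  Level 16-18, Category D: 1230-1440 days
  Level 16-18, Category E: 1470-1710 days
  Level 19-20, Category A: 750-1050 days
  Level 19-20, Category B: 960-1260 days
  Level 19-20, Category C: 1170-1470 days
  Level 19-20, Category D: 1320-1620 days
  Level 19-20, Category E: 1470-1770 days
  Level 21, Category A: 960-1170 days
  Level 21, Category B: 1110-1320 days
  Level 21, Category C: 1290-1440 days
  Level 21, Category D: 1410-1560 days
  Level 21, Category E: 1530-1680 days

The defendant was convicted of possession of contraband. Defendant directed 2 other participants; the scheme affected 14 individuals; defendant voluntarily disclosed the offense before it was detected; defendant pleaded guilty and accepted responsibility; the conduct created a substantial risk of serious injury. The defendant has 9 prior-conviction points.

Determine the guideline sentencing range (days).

1290-1440 days

Base offense level for possession of contraband: 19.
A1 applies: 19 + 2 = 21.
A2 applies: 21 + 3 = 24.
A3 applies: 24 − 1 = 23.
A5 does not apply.
A6 applies: 23 − 3 = 20.
A7 applies (level before this adjustment is 20 ≥ 14, so +3): 20 + 3 = 23.
Level 23 exceeds the maximum of 21; capped at 21.
Final offense level: 21.
Criminal history: 9 prior points → Category C (7-9).
Level 21 falls in the 21 band.
Grid: Level 21 × Category C = 1290-1440 days.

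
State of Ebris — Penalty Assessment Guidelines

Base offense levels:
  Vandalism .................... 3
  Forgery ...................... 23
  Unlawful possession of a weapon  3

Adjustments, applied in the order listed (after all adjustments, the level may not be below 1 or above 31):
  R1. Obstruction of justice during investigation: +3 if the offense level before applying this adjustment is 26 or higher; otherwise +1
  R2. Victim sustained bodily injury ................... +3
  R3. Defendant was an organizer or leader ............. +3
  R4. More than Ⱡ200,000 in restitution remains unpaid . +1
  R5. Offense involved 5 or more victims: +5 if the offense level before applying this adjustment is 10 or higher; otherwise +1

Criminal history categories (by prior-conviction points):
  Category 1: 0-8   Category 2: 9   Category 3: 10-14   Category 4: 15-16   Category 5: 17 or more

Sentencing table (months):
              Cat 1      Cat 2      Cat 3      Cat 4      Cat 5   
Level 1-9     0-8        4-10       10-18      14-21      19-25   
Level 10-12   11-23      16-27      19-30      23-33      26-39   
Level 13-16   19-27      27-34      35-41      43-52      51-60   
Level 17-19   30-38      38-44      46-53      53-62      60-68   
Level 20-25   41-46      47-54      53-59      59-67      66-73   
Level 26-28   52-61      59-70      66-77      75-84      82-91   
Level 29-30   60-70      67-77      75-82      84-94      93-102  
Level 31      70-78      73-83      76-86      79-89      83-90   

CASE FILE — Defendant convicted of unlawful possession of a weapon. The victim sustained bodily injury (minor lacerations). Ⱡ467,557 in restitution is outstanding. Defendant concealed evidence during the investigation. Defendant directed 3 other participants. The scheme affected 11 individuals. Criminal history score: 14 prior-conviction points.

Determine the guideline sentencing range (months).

Base offense level for unlawful possession of a weapon: 3.
R1 applies (level before this adjustment is 3 < 26, so +1): 3 + 1 = 4.
R2 applies: 4 + 3 = 7.
R3 applies: 7 + 3 = 10.
R4 applies: 10 + 1 = 11.
R5 applies (level before this adjustment is 11 ≥ 10, so +5): 11 + 5 = 16.
Final offense level: 16.
Criminal history: 14 prior points → Category 3 (10-14).
Level 16 falls in the 13-16 band.
Grid: Level 13-16 × Category 3 = 35-41 months.

35-41 months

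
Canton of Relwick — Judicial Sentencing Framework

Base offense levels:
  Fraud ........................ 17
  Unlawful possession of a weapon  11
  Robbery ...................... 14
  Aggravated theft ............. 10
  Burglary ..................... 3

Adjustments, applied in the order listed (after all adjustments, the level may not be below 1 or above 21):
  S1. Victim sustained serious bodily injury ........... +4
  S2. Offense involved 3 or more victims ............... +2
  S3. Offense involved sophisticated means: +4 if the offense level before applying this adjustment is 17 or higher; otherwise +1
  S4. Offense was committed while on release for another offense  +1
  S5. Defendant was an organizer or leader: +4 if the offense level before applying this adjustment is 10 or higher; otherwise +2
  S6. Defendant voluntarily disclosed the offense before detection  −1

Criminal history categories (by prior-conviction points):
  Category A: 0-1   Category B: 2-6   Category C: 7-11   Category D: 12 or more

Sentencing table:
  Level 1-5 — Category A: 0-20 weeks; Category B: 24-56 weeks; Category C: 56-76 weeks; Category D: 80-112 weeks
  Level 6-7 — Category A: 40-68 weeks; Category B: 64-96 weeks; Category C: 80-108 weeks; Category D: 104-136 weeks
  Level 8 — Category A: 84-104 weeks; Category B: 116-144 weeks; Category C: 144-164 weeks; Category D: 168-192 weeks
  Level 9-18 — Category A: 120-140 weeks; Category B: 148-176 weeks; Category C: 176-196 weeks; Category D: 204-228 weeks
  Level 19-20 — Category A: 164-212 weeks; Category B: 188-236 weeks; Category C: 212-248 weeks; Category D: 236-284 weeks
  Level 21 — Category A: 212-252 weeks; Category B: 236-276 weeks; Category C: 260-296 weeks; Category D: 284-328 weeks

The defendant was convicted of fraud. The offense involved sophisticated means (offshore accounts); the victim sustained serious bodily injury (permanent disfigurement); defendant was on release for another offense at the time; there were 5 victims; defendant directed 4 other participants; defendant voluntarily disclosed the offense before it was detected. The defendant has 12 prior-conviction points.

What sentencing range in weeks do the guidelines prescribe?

Base offense level for fraud: 17.
S1 applies: 17 + 4 = 21.
S2 applies: 21 + 2 = 23.
S3 applies (level before this adjustment is 23 ≥ 17, so +4): 23 + 4 = 27.
S4 applies: 27 + 1 = 28.
S5 applies (level before this adjustment is 28 ≥ 10, so +4): 28 + 4 = 32.
S6 applies: 32 − 1 = 31.
Level 31 exceeds the maximum of 21; capped at 21.
Final offense level: 21.
Criminal history: 12 prior points → Category D (12+).
Level 21 falls in the 21 band.
Grid: Level 21 × Category D = 284-328 weeks.

284-328 weeks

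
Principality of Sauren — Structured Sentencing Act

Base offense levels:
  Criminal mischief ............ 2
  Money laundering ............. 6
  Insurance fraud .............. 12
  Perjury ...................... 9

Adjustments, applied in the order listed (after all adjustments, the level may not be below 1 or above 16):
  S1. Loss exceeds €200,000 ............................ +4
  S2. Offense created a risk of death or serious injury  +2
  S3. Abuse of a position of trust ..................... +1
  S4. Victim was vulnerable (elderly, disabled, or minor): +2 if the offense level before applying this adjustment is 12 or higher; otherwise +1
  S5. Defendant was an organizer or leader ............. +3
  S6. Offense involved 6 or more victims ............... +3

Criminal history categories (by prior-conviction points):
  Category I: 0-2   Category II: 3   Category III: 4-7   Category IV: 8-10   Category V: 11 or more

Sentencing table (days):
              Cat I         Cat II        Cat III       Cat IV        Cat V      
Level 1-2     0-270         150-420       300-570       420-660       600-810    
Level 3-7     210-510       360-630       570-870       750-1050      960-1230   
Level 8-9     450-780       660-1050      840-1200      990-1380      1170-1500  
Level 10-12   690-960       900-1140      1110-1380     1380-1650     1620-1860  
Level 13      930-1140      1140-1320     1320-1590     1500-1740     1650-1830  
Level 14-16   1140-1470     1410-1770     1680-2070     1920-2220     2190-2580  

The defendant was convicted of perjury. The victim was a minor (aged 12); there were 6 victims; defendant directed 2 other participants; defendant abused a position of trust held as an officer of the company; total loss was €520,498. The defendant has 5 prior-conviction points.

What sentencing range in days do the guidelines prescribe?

Base offense level for perjury: 9.
S1 applies: 9 + 4 = 13.
S3 applies: 13 + 1 = 14.
S4 applies (level before this adjustment is 14 ≥ 12, so +2): 14 + 2 = 16.
S5 applies: 16 + 3 = 19.
S6 applies: 19 + 3 = 22.
Level 22 exceeds the maximum of 16; capped at 16.
Final offense level: 16.
Criminal history: 5 prior points → Category III (4-7).
Level 16 falls in the 14-16 band.
Grid: Level 14-16 × Category III = 1680-2070 days.

1680-2070 days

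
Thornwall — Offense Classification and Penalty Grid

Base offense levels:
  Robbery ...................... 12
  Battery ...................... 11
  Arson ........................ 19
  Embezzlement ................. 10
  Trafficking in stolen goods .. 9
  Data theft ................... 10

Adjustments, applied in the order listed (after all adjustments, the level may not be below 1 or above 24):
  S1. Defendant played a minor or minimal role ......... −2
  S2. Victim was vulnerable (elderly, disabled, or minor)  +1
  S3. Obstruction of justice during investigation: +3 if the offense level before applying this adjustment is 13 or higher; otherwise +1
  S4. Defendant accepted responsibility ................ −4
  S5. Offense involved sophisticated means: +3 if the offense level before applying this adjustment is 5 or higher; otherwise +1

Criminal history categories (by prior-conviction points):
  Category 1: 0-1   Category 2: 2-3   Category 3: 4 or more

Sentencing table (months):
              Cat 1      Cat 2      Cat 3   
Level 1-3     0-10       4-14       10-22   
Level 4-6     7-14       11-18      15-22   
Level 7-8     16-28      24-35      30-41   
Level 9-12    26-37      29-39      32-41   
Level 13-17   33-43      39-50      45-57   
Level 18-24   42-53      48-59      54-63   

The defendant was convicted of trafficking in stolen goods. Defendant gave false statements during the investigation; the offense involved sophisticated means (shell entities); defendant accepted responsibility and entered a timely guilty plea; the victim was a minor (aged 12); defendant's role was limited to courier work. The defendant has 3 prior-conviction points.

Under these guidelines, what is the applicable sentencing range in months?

24-35 months

Base offense level for trafficking in stolen goods: 9.
S1 applies: 9 − 2 = 7.
S2 applies: 7 + 1 = 8.
S3 applies (level before this adjustment is 8 < 13, so +1): 8 + 1 = 9.
S4 applies: 9 − 4 = 5.
S5 applies (level before this adjustment is 5 ≥ 5, so +3): 5 + 3 = 8.
Final offense level: 8.
Criminal history: 3 prior points → Category 2 (2-3).
Level 8 falls in the 7-8 band.
Grid: Level 7-8 × Category 2 = 24-35 months.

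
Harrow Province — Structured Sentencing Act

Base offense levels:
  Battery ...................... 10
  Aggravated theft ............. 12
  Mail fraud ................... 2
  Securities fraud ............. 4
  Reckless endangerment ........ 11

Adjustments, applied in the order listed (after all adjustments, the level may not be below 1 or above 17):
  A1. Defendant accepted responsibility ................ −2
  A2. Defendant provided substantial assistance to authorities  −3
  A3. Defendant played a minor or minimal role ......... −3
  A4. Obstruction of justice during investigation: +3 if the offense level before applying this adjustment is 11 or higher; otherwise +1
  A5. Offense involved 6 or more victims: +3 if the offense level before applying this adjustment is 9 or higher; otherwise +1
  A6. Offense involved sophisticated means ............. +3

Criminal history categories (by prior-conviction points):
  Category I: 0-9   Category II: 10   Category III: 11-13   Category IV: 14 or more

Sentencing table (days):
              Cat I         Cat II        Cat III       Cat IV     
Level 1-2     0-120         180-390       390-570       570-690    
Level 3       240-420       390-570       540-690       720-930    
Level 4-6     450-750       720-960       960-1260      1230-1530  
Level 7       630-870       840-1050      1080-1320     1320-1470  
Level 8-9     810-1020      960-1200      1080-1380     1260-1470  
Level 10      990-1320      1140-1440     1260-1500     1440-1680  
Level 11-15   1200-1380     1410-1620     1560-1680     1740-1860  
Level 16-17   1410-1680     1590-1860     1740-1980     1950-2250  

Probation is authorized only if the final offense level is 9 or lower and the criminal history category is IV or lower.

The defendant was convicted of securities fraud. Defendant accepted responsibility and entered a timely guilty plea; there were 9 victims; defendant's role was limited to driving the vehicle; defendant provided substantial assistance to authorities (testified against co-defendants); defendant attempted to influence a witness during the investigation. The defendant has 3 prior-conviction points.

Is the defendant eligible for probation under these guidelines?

Base offense level for securities fraud: 4.
A1 applies: 4 − 2 = 2.
A2 applies: 2 − 3 = -1.
A3 applies: -1 − 3 = -4.
A4 applies (level before this adjustment is -4 < 11, so +1): -4 + 1 = -3.
A5 applies (level before this adjustment is -3 < 9, so +1): -3 + 1 = -2.
Level -2 is below the minimum of 1; floored at 1.
Final offense level: 1.
Criminal history: 3 prior points → Category I (0-9).
Level 1 falls in the 1-2 band.
Grid: Level 1-2 × Category I = 0-120 days.
Probation check: level 1 ≤ 9 and category I ≤ IV → eligible.

Yes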